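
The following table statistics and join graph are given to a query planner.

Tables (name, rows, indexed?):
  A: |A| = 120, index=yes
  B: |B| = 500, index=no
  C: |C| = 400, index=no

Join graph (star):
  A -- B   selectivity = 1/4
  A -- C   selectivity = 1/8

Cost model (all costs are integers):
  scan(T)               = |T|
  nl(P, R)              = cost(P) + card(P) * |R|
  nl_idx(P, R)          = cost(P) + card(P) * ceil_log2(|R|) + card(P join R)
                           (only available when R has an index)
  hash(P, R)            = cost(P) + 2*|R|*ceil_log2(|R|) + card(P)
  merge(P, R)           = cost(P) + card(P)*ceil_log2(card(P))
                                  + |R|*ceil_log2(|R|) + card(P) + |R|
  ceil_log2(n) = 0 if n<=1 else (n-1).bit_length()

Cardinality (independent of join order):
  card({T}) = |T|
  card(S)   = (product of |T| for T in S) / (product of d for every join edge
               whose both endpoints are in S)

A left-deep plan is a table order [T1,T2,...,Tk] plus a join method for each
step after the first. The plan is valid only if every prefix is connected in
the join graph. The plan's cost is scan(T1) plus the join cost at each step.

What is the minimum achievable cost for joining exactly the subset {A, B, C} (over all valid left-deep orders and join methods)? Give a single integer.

Selinger DP over subsets of {A,B,C}:
  {A}: scan cost=120, card=120
  {B}: scan cost=500, card=500
  {C}: scan cost=400, card=400
  {AB}: card=15000; try (A,hash)→2680, (B,merge)→6080, (A,merge)→6460, (B,hash)→9240, (A,nl_idx)→19000, (B,nl)→60120 …(+1); best=2680 via (A,hash)
  {AC}: card=6000; try (A,hash)→2480, (C,merge)→5080, (A,merge)→5360, (C,hash)→7440, (A,nl_idx)→9200, (C,nl)→48120 …(+1); best=2480 via (A,hash)
  {ABC}: card=750000; try (B,hash)→17480, (C,hash)→24880, (B,merge)→91480, (C,merge)→231680, (B,nl)→3002480, (C,nl)→6002680; best=17480 via (B,hash)

17480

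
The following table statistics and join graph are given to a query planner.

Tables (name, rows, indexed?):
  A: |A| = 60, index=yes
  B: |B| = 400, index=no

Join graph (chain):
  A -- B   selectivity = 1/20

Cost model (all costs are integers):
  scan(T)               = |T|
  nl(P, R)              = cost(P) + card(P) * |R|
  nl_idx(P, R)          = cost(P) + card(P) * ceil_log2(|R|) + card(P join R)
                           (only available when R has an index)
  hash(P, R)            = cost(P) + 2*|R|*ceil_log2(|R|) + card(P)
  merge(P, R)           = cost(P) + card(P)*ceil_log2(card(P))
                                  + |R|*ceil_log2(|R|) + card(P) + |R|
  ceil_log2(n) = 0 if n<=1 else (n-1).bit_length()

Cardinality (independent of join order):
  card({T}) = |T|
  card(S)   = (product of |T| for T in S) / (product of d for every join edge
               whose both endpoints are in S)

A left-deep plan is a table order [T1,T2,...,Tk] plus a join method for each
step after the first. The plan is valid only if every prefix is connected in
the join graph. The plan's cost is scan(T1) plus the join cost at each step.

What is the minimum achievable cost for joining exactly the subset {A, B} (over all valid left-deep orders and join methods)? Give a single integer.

1520

Selinger DP over subsets of {A,B}:
  {A}: scan cost=60, card=60
  {B}: scan cost=400, card=400
  {AB}: card=1200; try (A,hash)→1520, (A,nl_idx)→4000, (B,merge)→4480, (A,merge)→4820, (B,hash)→7320, (B,nl)→24060 …(+1); best=1520 via (A,hash)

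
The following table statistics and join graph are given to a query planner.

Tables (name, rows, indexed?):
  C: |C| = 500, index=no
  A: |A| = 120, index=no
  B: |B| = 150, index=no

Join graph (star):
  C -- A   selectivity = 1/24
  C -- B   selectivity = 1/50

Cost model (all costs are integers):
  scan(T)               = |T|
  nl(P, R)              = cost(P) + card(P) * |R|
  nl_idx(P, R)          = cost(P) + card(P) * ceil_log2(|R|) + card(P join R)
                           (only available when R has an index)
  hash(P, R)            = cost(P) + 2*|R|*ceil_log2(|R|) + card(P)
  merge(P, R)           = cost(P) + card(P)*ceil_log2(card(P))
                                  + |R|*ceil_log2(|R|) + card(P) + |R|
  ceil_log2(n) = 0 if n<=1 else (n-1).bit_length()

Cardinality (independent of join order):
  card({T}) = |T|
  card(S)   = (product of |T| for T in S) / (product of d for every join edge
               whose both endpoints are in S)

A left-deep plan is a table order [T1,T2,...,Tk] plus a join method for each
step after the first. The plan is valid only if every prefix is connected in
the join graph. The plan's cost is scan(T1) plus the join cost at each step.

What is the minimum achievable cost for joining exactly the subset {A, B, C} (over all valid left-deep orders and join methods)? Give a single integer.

Selinger DP over subsets of {A,B,C}:
  {C}: scan cost=500, card=500
  {A}: scan cost=120, card=120
  {B}: scan cost=150, card=150
  {AC}: card=2500; try (A,hash)→2680, (C,merge)→6080, (A,merge)→6460, (C,hash)→9240, (C,nl)→60120, (A,nl)→60500; best=2680 via (A,hash)
  {BC}: card=1500; try (B,hash)→3400, (C,merge)→6500, (B,merge)→6850, (C,hash)→9300, (C,nl)→75150, (B,nl)→75500; best=3400 via (B,hash)
  {ABC}: card=7500; try (A,hash)→6580, (B,hash)→7580, (A,merge)→22360, (B,merge)→36530, (A,nl)→183400, (B,nl)→377680; best=6580 via (A,hash)

6580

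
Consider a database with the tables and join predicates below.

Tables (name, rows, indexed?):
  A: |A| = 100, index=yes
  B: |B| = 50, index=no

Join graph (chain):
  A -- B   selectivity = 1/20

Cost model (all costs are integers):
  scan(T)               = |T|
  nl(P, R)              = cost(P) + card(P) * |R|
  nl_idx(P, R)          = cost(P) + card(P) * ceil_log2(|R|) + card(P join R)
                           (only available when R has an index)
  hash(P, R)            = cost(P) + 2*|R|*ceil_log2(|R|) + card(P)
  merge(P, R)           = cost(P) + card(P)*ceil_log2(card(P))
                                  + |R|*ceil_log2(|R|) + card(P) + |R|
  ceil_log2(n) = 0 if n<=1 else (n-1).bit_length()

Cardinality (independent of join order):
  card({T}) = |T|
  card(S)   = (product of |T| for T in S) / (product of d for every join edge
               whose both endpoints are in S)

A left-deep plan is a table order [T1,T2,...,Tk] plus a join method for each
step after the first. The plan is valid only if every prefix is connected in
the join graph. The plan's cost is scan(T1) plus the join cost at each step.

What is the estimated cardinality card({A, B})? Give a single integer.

Tables in S: A(100), B(50)
Edges inside S: A-B(d=20)
numerator = 100 * 50 = 5000
denominator = 20 = 20
card(S) = 5000 / 20 = 250

250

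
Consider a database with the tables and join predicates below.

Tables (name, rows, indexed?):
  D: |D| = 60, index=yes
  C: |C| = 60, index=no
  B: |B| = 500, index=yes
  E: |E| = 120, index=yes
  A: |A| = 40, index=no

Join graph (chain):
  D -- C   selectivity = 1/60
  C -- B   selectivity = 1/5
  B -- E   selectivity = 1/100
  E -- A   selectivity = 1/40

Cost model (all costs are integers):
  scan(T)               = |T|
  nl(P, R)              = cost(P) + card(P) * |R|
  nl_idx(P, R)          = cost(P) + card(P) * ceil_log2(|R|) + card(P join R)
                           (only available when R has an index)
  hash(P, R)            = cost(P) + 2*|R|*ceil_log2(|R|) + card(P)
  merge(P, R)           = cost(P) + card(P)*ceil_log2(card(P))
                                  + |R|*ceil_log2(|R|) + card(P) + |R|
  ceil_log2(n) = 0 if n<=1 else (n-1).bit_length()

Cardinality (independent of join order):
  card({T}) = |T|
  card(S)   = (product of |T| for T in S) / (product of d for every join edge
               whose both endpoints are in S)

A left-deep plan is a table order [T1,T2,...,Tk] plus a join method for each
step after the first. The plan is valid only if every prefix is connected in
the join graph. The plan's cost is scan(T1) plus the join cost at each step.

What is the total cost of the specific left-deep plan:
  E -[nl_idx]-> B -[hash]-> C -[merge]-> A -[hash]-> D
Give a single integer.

step 1: scan E: cost=120, card=120
step 2: join B via nl_idx
    card(P join B) = 120*500/(100) = 600
    cost = 120 + 120*9 + 600 = 1800
step 3: join C via hash
    card(P join C) = 600*60/(5) = 7200
    cost = 1800 + 2*60*6 + 600 = 3120
step 4: join A via merge
    card(P join A) = 7200*40/(40) = 7200
    cost = 3120 + 7200*13 + 40*6 + 7200 + 40 = 104200
step 5: join D via hash
    card(P join D) = 7200*60/(60) = 7200
    cost = 104200 + 2*60*6 + 7200 = 112120

112120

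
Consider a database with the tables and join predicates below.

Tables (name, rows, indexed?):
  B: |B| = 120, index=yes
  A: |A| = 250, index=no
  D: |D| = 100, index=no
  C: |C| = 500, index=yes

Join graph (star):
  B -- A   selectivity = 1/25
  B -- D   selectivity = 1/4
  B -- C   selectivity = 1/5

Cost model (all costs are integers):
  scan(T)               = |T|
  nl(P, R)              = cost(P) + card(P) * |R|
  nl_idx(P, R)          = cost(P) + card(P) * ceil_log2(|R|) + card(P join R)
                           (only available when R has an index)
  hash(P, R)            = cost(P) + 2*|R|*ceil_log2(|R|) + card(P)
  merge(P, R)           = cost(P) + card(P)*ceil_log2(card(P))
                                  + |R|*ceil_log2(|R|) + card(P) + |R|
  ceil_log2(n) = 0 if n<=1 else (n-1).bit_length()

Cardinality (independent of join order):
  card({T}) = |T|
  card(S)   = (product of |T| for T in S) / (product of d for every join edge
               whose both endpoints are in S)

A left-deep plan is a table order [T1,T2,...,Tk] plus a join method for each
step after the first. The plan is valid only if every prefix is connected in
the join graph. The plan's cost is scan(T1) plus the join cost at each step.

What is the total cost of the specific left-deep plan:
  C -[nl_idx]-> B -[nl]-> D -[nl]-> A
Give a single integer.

76216000

step 1: scan C: cost=500, card=500
step 2: join B via nl_idx
    card(P join B) = 500*120/(5) = 12000
    cost = 500 + 500*7 + 12000 = 16000
step 3: join D via nl
    card(P join D) = 12000*100/(4) = 300000
    cost = 16000 + 12000*100 = 1216000
step 4: join A via nl
    card(P join A) = 300000*250/(25) = 3000000
    cost = 1216000 + 300000*250 = 76216000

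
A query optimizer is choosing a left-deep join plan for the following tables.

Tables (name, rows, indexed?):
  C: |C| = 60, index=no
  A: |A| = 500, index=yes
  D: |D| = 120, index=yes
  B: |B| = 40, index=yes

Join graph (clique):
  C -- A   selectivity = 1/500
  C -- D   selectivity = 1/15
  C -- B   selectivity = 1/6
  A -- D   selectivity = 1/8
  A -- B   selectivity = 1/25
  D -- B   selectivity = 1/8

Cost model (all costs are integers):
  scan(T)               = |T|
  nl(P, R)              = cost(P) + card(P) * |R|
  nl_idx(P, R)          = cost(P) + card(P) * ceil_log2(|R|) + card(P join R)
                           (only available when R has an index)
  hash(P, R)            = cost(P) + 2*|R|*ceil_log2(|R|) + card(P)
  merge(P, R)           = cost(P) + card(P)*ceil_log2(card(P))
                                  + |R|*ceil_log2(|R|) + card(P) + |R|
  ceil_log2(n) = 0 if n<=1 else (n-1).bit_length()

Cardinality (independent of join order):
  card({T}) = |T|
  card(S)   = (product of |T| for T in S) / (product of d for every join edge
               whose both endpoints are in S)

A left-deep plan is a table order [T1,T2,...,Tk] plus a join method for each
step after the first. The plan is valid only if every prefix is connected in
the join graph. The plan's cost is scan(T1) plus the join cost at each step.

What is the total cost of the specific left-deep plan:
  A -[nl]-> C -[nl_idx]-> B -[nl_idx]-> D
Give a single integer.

step 1: scan A: cost=500, card=500
step 2: join C via nl
    card(P join C) = 500*60/(500) = 60
    cost = 500 + 500*60 = 30500
step 3: join B via nl_idx
    card(P join B) = 60*40/(6*25) = 16
    cost = 30500 + 60*6 + 16 = 30876
step 4: join D via nl_idx
    card(P join D) = 16*120/(15*8*8) = 2
    cost = 30876 + 16*7 + 2 = 30990

30990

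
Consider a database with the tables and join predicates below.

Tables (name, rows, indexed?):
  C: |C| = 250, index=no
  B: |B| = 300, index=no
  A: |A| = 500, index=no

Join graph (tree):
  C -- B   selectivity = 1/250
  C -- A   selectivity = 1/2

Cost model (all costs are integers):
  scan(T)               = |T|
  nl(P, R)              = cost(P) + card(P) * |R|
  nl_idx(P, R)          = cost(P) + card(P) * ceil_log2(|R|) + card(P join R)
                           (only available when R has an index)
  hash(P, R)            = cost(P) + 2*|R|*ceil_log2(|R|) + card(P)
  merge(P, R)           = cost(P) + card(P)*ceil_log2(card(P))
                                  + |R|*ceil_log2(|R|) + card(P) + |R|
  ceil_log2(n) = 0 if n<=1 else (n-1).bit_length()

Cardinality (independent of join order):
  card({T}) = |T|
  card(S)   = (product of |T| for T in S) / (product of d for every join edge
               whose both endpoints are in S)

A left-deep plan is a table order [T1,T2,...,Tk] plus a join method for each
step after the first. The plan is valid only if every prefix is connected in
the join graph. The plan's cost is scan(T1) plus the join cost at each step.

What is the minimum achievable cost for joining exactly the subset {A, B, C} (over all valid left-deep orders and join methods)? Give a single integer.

Selinger DP over subsets of {A,B,C}:
  {C}: scan cost=250, card=250
  {B}: scan cost=300, card=300
  {A}: scan cost=500, card=500
  {BC}: card=300; try (C,hash)→4600, (B,merge)→5500, (C,merge)→5550, (B,hash)→5900, (B,nl)→75250, (C,nl)→75300; best=4600 via (C,hash)
  {AC}: card=62500; try (C,hash)→5000, (A,merge)→7500, (C,merge)→7750, (A,hash)→9500, (A,nl)→125250, (C,nl)→125500; best=5000 via (C,hash)
  {ABC}: card=75000; try (A,merge)→12600, (A,hash)→13900, (B,hash)→72900, (A,nl)→154600, (B,merge)→1070500, (B,nl)→18755000; best=12600 via (A,merge)

12600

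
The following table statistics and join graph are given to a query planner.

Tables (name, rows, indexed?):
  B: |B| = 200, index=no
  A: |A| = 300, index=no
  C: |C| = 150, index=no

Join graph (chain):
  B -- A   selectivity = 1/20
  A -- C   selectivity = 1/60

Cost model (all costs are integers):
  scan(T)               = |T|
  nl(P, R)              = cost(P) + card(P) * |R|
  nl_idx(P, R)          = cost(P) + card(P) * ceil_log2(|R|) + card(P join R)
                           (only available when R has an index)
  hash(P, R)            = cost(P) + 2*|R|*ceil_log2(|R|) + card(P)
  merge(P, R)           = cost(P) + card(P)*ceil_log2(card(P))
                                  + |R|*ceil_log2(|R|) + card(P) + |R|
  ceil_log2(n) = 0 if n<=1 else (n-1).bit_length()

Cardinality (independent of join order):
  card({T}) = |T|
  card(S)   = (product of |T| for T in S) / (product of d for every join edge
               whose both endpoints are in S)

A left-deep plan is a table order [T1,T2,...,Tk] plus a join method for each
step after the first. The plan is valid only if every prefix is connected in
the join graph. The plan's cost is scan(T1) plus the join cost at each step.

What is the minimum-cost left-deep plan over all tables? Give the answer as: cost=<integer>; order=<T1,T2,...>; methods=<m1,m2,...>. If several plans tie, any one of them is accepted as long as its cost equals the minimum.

cost=6950; order=A,C,B; methods=hash,hash

Selinger DP (subsets sized 1..n):
  {B}: scan cost=200, card=200
  {A}: scan cost=300, card=300
  {C}: scan cost=150, card=150
  {AB}: card=3000; try (B,hash)→3800, (A,merge)→5000, (B,merge)→5100, (A,hash)→5800, (A,nl)→60200, (B,nl)→60300; best=3800 via (B,hash)
  {AC}: card=750; try (C,hash)→3000, (A,merge)→4500, (C,merge)→4650, (A,hash)→5700, (A,nl)→45150, (C,nl)→45300; best=3000 via (C,hash)
  {ABC}: card=7500; try (B,hash)→6950, (C,hash)→9200, (B,merge)→13050, (C,merge)→44150, (B,nl)→153000, (C,nl)→453800; best=6950 via (B,hash)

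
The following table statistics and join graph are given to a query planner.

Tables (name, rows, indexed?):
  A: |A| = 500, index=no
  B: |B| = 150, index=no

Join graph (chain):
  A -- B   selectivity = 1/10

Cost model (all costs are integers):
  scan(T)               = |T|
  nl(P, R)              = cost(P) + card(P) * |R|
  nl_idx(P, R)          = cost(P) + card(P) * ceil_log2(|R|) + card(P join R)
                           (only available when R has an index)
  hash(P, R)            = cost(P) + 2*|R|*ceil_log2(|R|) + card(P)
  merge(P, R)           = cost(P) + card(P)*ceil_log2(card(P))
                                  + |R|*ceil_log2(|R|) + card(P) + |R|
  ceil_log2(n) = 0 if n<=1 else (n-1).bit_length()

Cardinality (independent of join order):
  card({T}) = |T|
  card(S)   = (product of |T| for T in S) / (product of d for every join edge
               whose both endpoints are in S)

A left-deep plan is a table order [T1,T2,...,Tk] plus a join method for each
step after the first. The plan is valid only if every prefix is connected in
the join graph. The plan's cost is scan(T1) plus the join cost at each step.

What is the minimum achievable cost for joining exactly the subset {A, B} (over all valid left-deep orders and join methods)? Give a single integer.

3400

Selinger DP over subsets of {A,B}:
  {A}: scan cost=500, card=500
  {B}: scan cost=150, card=150
  {AB}: card=7500; try (B,hash)→3400, (A,merge)→6500, (B,merge)→6850, (A,hash)→9300, (A,nl)→75150, (B,nl)→75500; best=3400 via (B,hash)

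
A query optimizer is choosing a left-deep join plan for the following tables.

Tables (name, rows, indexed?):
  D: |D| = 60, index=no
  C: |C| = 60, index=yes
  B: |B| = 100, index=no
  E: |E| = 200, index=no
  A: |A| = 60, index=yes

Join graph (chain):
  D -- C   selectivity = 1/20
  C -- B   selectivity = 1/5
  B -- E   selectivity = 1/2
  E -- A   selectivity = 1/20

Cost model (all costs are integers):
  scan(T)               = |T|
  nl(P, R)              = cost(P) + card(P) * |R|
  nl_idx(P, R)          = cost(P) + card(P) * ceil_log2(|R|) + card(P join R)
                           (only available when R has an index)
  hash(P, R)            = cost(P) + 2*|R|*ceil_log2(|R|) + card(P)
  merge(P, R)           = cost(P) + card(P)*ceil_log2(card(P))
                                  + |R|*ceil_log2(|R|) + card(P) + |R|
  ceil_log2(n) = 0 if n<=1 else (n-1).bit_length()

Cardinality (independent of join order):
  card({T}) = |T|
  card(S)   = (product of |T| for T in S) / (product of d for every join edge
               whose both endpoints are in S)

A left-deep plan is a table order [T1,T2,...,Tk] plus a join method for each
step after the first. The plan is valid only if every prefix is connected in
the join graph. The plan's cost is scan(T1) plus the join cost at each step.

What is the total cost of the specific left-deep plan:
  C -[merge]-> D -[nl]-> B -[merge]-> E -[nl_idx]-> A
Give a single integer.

step 1: scan C: cost=60, card=60
step 2: join D via merge
    card(P join D) = 60*60/(20) = 180
    cost = 60 + 60*6 + 60*6 + 60 + 60 = 900
step 3: join B via nl
    card(P join B) = 180*100/(5) = 3600
    cost = 900 + 180*100 = 18900
step 4: join E via merge
    card(P join E) = 3600*200/(2) = 360000
    cost = 18900 + 3600*12 + 200*8 + 3600 + 200 = 67500
step 5: join A via nl_idx
    card(P join A) = 360000*60/(20) = 1080000
    cost = 67500 + 360000*6 + 1080000 = 3307500

3307500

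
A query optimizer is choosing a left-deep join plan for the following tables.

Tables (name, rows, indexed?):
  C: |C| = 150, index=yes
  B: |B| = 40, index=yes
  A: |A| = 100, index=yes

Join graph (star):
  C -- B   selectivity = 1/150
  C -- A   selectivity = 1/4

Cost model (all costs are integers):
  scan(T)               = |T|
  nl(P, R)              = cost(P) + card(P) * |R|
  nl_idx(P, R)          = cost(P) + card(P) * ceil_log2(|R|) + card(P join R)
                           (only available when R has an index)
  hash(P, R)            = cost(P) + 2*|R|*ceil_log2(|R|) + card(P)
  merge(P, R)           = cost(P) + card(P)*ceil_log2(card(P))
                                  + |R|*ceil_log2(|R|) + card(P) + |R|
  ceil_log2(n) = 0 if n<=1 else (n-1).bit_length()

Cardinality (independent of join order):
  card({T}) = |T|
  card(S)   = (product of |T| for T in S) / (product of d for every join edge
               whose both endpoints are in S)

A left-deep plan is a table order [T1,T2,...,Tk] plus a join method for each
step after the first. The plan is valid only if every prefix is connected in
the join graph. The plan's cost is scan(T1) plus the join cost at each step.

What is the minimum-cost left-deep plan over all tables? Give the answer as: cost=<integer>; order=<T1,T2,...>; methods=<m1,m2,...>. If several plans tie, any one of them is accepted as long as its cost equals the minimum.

cost=1480; order=B,C,A; methods=nl_idx,merge

Selinger DP (subsets sized 1..n):
  {C}: scan cost=150, card=150
  {B}: scan cost=40, card=40
  {A}: scan cost=100, card=100
  {BC}: card=40; try (C,nl_idx)→400, (B,hash)→780, (B,nl_idx)→1090, (C,merge)→1670, (B,merge)→1780, (C,hash)→2480 …(+2); best=400 via (C,nl_idx)
  {AC}: card=3750; try (A,hash)→1700, (C,merge)→2250, (A,merge)→2300, (C,hash)→2600, (C,nl_idx)→4650, (A,nl_idx)→4950 …(+2); best=1700 via (A,hash)
  {ABC}: card=1000; try (A,merge)→1480, (A,nl_idx)→1680, (A,hash)→1840, (A,nl)→4400, (B,hash)→5930, (B,nl_idx)→25200 …(+2); best=1480 via (A,merge)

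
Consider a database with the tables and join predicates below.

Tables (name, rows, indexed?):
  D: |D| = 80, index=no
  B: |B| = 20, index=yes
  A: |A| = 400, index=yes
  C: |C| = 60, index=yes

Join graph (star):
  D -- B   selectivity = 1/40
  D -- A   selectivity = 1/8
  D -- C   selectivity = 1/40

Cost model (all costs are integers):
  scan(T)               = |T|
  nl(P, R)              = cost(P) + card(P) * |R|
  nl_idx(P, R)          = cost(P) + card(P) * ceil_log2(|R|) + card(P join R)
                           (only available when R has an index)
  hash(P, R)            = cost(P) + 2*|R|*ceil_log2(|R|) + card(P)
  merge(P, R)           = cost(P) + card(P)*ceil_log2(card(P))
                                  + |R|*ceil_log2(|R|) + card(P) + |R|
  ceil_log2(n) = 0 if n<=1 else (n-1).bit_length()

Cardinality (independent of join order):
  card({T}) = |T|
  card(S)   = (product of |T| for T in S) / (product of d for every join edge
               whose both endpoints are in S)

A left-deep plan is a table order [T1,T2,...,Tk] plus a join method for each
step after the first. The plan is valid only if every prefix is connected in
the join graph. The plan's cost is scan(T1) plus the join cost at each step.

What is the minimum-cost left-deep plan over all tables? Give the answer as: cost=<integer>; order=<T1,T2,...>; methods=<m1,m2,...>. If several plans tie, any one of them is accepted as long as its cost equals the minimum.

cost=4200; order=D,B,C,A; methods=hash,nl_idx,nl_idx

Selinger DP (subsets sized 1..n):
  {D}: scan cost=80, card=80
  {B}: scan cost=20, card=20
  {A}: scan cost=400, card=400
  {C}: scan cost=60, card=60
  {BD}: card=40; try (B,hash)→360, (B,nl_idx)→520, (D,merge)→780, (B,merge)→840, (D,hash)→1160, (D,nl)→1620 …(+1); best=360 via (B,hash)
  {AD}: card=4000; try (D,hash)→1920, (A,merge)→4720, (A,nl_idx)→4800, (D,merge)→5040, (A,hash)→7360, (A,nl)→32080 …(+1); best=1920 via (D,hash)
  {CD}: card=120; try (C,nl_idx)→680, (C,hash)→880, (D,merge)→1120, (C,merge)→1140, (D,hash)→1240, (D,nl)→4860 …(+1); best=680 via (C,nl_idx)
  {ABD}: card=2000; try (A,nl_idx)→2720, (A,merge)→4640, (B,hash)→6120, (A,hash)→7600, (A,nl)→16360, (B,nl_idx)→23920 …(+2); best=2720 via (A,nl_idx)
  {BCD}: card=60; try (C,nl_idx)→660, (B,hash)→1000, (C,merge)→1060, (C,hash)→1120, (B,nl_idx)→1340, (B,merge)→1760 …(+2); best=660 via (C,nl_idx)
  {ACD}: card=6000; try (A,merge)→5640, (C,hash)→6640, (A,nl_idx)→7760, (A,hash)→8000, (C,nl_idx)→31920, (A,nl)→48680 …(+2); best=5640 via (A,merge)
  {ABCD}: card=3000; try (A,nl_idx)→4200, (A,merge)→5080, (C,hash)→5440, (A,hash)→7920, (B,hash)→11840, (C,nl_idx)→17720 …(+6); best=4200 via (A,nl_idx)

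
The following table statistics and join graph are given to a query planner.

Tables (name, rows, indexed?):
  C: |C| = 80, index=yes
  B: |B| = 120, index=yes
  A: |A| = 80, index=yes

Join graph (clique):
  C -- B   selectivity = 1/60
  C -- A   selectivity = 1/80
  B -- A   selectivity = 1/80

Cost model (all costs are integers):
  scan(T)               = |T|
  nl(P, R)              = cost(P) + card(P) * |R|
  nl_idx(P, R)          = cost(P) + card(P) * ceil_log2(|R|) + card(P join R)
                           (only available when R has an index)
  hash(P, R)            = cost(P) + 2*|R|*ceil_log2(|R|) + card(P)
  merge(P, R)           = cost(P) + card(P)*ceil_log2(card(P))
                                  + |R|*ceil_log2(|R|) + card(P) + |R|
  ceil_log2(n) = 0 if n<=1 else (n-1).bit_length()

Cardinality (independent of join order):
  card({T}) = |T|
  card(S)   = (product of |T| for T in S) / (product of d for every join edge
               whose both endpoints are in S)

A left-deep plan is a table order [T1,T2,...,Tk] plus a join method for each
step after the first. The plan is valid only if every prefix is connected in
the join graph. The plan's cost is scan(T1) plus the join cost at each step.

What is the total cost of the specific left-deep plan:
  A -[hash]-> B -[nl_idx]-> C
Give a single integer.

2682

step 1: scan A: cost=80, card=80
step 2: join B via hash
    card(P join B) = 80*120/(80) = 120
    cost = 80 + 2*120*7 + 80 = 1840
step 3: join C via nl_idx
    card(P join C) = 120*80/(60*80) = 2
    cost = 1840 + 120*7 + 2 = 2682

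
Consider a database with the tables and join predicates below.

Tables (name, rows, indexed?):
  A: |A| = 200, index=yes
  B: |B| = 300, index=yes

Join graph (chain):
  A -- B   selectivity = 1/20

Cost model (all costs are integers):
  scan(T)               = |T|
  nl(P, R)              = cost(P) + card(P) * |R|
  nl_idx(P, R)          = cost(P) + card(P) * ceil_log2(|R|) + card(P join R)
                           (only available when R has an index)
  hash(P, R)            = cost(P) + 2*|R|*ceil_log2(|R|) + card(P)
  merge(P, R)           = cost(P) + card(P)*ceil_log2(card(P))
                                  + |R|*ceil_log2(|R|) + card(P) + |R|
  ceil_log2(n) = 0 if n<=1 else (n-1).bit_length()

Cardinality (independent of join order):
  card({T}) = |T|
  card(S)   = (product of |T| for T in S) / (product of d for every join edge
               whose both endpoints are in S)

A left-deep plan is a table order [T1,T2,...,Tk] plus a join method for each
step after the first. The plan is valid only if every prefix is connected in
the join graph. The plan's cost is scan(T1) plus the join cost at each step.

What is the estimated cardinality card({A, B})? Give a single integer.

3000

Tables in S: A(200), B(300)
Edges inside S: A-B(d=20)
numerator = 200 * 300 = 60000
denominator = 20 = 20
card(S) = 60000 / 20 = 3000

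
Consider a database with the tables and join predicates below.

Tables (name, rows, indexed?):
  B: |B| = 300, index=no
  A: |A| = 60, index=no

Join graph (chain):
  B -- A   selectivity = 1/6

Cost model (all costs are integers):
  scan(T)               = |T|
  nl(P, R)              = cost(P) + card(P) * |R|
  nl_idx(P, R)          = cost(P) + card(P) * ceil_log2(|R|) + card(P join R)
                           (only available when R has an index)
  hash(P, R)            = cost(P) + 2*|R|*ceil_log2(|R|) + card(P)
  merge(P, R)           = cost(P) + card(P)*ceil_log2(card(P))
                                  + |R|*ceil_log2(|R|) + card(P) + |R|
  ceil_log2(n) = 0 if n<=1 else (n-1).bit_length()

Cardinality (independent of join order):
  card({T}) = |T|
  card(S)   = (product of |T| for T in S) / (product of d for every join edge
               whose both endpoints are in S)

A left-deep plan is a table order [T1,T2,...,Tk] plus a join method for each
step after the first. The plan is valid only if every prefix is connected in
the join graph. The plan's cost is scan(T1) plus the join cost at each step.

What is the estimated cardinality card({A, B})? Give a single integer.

Tables in S: A(60), B(300)
Edges inside S: B-A(d=6)
numerator = 60 * 300 = 18000
denominator = 6 = 6
card(S) = 18000 / 6 = 3000

3000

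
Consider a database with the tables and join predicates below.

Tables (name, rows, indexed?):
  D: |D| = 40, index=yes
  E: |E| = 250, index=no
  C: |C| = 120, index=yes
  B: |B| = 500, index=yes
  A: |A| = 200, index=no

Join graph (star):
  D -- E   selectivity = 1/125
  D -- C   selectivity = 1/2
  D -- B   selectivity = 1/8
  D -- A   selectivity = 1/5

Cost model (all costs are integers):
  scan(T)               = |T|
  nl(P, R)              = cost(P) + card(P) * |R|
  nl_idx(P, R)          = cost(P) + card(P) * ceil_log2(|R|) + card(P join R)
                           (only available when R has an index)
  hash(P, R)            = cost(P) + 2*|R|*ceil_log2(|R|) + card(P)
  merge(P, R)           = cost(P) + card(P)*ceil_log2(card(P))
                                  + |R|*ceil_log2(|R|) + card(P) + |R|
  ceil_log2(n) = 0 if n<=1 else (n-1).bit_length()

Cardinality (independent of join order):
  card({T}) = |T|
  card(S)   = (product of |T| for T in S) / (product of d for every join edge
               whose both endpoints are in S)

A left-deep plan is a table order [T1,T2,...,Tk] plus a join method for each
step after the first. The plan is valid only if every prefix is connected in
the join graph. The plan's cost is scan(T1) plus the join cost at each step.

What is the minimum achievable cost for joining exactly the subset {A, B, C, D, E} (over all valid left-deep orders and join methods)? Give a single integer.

Selinger DP over subsets of {A,B,C,D,E}:
  {D}: scan cost=40, card=40
  {E}: scan cost=250, card=250
  {C}: scan cost=120, card=120
  {B}: scan cost=500, card=500
  {A}: scan cost=200, card=200
  {DE}: card=80; try (D,hash)→980, (D,nl_idx)→1830, (E,merge)→2570, (D,merge)→2780, (E,hash)→4080, (E,nl)→10040 …(+1); best=980 via (D,hash)
  {CD}: card=2400; try (D,hash)→720, (C,merge)→1280, (D,merge)→1360, (C,hash)→1760, (C,nl_idx)→2720, (D,nl_idx)→3240 …(+2); best=720 via (D,hash)
  {BD}: card=2500; try (D,hash)→1480, (B,nl_idx)→2900, (B,merge)→5320, (D,merge)→5780, (D,nl_idx)→6000, (B,hash)→9080 …(+2); best=1480 via (D,hash)
  {AD}: card=1600; try (D,hash)→880, (A,merge)→2120, (D,merge)→2280, (D,nl_idx)→3000, (A,hash)→3280, (A,nl)→8040 …(+1); best=880 via (D,hash)
  {CDE}: card=4800; try (C,merge)→2580, (C,hash)→2740, (C,nl_idx)→6340, (E,hash)→7120, (C,nl)→10580, (E,merge)→34170 …(+1); best=2580 via (C,merge)
  {BDE}: card=5000; try (B,merge)→6620, (B,nl_idx)→6700, (E,hash)→7980, (B,hash)→10060, (E,merge)→36230, (B,nl)→40980 …(+1); best=6620 via (B,merge)
  {ADE}: card=3200; try (A,merge)→3420, (A,hash)→4260, (E,hash)→6480, (A,nl)→16980, (E,merge)→22330, (E,nl)→400880; best=3420 via (A,merge)
  {BCD}: card=150000; try (C,hash)→5660, (B,hash)→12120, (C,merge)→34940, (B,merge)→36920, (C,nl_idx)→168980, (B,nl_idx)→172320 …(+2); best=5660 via (C,hash)
  {ACD}: card=96000; try (C,hash)→4160, (A,hash)→6320, (C,merge)→21040, (A,merge)→33720, (C,nl_idx)→108080, (C,nl)→192880 …(+1); best=4160 via (C,hash)
  {ABD}: card=100000; try (A,hash)→7180, (B,hash)→11480, (B,merge)→25080, (A,merge)→35780, (B,nl_idx)→115280, (A,nl)→501480 …(+1); best=7180 via (A,hash)
  {BCDE}: card=300000; try (C,hash)→13300, (B,hash)→16380, (B,merge)→74780, (C,merge)→77580, (E,hash)→159660, (C,nl_idx)→341620 …(+5); best=13300 via (C,hash)
  {ACDE}: card=192000; try (C,hash)→8300, (A,hash)→10580, (C,merge)→45980, (A,merge)→71580, (E,hash)→104160, (C,nl_idx)→217820 …(+4); best=8300 via (C,hash)
  {ABDE}: card=200000; try (A,hash)→14820, (B,hash)→15620, (B,merge)→50020, (A,merge)→78420, (E,hash)→111180, (B,nl_idx)→232220 …(+4); best=14820 via (A,hash)
  {ABCD}: card=6000000; try (C,hash)→108860, (B,hash)→109160, (A,hash)→158860, (B,merge)→1737160, (C,merge)→1808140, (A,merge)→2857460 …(+5); best=108860 via (C,hash)
  {ABCDE}: card=12000000; try (B,hash)→209300, (C,hash)→216500, (A,hash)→316500, (B,merge)→3661300, (C,merge)→3815780, (A,merge)→6015100 …(+8); best=209300 via (B,hash)

209300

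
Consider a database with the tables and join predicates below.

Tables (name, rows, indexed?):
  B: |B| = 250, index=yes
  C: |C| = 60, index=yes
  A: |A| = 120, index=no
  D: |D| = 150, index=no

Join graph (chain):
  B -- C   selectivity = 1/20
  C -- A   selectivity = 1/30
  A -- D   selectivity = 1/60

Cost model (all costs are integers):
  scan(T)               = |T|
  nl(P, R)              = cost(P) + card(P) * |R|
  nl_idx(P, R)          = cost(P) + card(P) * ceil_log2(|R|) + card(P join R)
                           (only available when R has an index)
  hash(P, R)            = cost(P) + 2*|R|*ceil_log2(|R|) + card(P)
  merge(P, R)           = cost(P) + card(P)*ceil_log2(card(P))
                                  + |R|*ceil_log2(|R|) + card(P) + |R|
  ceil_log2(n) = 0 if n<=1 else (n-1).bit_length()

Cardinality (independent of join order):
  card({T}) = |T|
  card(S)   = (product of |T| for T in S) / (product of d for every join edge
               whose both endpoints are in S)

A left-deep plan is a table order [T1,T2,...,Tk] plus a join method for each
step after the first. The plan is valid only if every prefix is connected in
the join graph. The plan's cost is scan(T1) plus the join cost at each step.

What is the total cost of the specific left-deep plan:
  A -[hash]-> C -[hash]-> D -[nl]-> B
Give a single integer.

153600

step 1: scan A: cost=120, card=120
step 2: join C via hash
    card(P join C) = 120*60/(30) = 240
    cost = 120 + 2*60*6 + 120 = 960
step 3: join D via hash
    card(P join D) = 240*150/(60) = 600
    cost = 960 + 2*150*8 + 240 = 3600
step 4: join B via nl
    card(P join B) = 600*250/(20) = 7500
    cost = 3600 + 600*250 = 153600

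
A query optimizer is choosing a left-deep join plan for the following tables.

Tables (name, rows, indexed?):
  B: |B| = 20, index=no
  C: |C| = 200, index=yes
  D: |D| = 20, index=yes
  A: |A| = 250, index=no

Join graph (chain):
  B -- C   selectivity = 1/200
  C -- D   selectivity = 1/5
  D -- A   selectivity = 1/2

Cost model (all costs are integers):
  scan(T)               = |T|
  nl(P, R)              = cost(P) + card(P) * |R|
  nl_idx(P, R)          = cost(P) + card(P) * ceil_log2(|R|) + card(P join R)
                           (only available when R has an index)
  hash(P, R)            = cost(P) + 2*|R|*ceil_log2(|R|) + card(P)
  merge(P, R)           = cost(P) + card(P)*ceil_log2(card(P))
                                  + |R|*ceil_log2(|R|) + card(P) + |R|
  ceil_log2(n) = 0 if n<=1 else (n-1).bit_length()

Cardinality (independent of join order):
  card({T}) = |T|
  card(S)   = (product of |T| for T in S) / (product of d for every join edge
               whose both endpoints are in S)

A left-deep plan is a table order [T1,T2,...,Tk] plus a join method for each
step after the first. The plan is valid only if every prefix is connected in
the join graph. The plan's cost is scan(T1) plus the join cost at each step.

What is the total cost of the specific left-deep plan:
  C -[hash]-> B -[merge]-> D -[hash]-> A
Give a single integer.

4920

step 1: scan C: cost=200, card=200
step 2: join B via hash
    card(P join B) = 200*20/(200) = 20
    cost = 200 + 2*20*5 + 200 = 600
step 3: join D via merge
    card(P join D) = 20*20/(5) = 80
    cost = 600 + 20*5 + 20*5 + 20 + 20 = 840
step 4: join A via hash
    card(P join A) = 80*250/(2) = 10000
    cost = 840 + 2*250*8 + 80 = 4920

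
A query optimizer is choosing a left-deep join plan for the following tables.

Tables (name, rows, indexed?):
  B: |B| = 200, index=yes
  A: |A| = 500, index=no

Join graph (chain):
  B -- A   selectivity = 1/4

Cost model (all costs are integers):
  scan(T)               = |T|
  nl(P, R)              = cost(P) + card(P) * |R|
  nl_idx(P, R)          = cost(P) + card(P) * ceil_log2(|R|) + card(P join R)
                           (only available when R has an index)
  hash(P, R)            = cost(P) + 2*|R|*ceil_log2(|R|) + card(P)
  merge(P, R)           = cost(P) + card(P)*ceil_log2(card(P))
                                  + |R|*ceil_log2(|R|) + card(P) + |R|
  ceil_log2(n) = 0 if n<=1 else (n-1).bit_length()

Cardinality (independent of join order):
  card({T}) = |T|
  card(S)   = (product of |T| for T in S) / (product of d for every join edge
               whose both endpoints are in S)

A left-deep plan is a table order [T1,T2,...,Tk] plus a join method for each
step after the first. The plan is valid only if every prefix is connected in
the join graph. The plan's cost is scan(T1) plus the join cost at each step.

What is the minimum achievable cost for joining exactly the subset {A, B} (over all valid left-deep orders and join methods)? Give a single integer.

Selinger DP over subsets of {A,B}:
  {B}: scan cost=200, card=200
  {A}: scan cost=500, card=500
  {AB}: card=25000; try (B,hash)→4200, (A,merge)→7000, (B,merge)→7300, (A,hash)→9400, (B,nl_idx)→29500, (A,nl)→100200 …(+1); best=4200 via (B,hash)

4200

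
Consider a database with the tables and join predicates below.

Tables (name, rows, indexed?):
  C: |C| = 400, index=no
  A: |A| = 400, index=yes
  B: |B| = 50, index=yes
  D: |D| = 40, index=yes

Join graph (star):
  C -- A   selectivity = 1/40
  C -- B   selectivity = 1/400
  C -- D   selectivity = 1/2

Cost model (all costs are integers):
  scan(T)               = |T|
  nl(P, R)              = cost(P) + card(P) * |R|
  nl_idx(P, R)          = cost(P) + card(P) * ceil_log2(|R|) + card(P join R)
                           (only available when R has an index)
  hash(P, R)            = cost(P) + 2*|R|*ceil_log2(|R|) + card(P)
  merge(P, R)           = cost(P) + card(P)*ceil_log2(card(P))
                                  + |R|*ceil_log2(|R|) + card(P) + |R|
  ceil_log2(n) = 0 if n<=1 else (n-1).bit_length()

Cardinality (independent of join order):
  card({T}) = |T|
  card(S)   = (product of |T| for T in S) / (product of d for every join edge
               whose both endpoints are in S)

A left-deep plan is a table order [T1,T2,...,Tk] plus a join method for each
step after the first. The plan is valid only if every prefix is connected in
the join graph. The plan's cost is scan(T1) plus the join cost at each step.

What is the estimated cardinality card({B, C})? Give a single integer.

50

Tables in S: B(50), C(400)
Edges inside S: C-B(d=400)
numerator = 50 * 400 = 20000
denominator = 400 = 400
card(S) = 20000 / 400 = 50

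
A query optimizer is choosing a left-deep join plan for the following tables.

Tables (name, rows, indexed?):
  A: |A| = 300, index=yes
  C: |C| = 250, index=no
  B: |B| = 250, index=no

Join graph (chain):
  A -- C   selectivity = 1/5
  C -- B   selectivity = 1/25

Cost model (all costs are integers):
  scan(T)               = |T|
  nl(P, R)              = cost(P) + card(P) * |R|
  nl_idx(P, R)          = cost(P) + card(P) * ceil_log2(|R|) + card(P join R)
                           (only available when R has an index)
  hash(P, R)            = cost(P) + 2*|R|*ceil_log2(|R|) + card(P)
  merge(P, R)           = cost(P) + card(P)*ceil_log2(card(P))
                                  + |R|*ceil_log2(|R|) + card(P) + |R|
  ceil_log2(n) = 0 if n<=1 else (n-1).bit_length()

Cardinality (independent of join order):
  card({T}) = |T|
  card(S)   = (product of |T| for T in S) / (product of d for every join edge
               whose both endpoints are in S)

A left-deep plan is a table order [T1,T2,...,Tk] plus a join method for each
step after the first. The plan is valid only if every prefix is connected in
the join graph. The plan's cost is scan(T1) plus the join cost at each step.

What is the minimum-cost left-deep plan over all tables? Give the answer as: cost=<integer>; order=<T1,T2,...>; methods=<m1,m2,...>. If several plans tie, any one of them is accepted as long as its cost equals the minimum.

cost=12400; order=B,C,A; methods=hash,hash

Selinger DP (subsets sized 1..n):
  {A}: scan cost=300, card=300
  {C}: scan cost=250, card=250
  {B}: scan cost=250, card=250
  {AC}: card=15000; try (C,hash)→4600, (A,merge)→5500, (C,merge)→5550, (A,hash)→5900, (A,nl_idx)→17500, (A,nl)→75250 …(+1); best=4600 via (C,hash)
  {BC}: card=2500; try (C,hash)→4500, (B,hash)→4500, (C,merge)→4750, (B,merge)→4750, (C,nl)→62750, (B,nl)→62750; best=4500 via (C,hash)
  {ABC}: card=150000; try (A,hash)→12400, (B,hash)→23600, (A,merge)→40000, (A,nl_idx)→177000, (B,merge)→231850, (A,nl)→754500 …(+1); best=12400 via (A,hash)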